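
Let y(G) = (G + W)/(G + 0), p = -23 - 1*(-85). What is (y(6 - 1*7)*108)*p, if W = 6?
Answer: -33480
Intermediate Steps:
p = 62 (p = -23 + 85 = 62)
y(G) = (6 + G)/G (y(G) = (G + 6)/(G + 0) = (6 + G)/G)
(y(6 - 1*7)*108)*p = (((6 + (6 - 1*7))/(6 - 1*7))*108)*62 = (((6 + (6 - 7))/(6 - 7))*108)*62 = (((6 - 1)/(-1))*108)*62 = (-1*5*108)*62 = -5*108*62 = -540*62 = -33480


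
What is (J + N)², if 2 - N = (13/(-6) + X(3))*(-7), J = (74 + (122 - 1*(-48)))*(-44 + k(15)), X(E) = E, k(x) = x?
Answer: 1798523281/36 ≈ 4.9959e+7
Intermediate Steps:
J = -7076 (J = (74 + (122 - 1*(-48)))*(-44 + 15) = (74 + (122 + 48))*(-29) = (74 + 170)*(-29) = 244*(-29) = -7076)
N = 47/6 (N = 2 - (13/(-6) + 3)*(-7) = 2 - (13*(-⅙) + 3)*(-7) = 2 - (-13/6 + 3)*(-7) = 2 - 5*(-7)/6 = 2 - 1*(-35/6) = 2 + 35/6 = 47/6 ≈ 7.8333)
(J + N)² = (-7076 + 47/6)² = (-42409/6)² = 1798523281/36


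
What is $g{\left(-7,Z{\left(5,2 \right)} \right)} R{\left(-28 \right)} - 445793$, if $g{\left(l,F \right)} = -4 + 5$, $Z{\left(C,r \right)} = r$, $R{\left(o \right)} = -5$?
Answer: $-445798$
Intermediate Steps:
$g{\left(l,F \right)} = 1$
$g{\left(-7,Z{\left(5,2 \right)} \right)} R{\left(-28 \right)} - 445793 = 1 \left(-5\right) - 445793 = -5 - 445793 = -445798$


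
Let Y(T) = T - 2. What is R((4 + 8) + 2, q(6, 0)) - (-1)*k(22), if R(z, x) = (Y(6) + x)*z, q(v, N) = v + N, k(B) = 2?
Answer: 142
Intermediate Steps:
Y(T) = -2 + T
q(v, N) = N + v
R(z, x) = z*(4 + x) (R(z, x) = ((-2 + 6) + x)*z = (4 + x)*z = z*(4 + x))
R((4 + 8) + 2, q(6, 0)) - (-1)*k(22) = ((4 + 8) + 2)*(4 + (0 + 6)) - (-1)*2 = (12 + 2)*(4 + 6) - 1*(-2) = 14*10 + 2 = 140 + 2 = 142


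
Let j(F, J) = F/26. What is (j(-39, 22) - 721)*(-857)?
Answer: 1238365/2 ≈ 6.1918e+5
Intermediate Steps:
j(F, J) = F/26 (j(F, J) = F*(1/26) = F/26)
(j(-39, 22) - 721)*(-857) = ((1/26)*(-39) - 721)*(-857) = (-3/2 - 721)*(-857) = -1445/2*(-857) = 1238365/2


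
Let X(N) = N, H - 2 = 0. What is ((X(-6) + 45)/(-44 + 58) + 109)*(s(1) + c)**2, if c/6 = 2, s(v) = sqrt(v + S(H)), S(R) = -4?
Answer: 220665/14 + 18780*I*sqrt(3)/7 ≈ 15762.0 + 4646.8*I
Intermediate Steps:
H = 2 (H = 2 + 0 = 2)
s(v) = sqrt(-4 + v) (s(v) = sqrt(v - 4) = sqrt(-4 + v))
c = 12 (c = 6*2 = 12)
((X(-6) + 45)/(-44 + 58) + 109)*(s(1) + c)**2 = ((-6 + 45)/(-44 + 58) + 109)*(sqrt(-4 + 1) + 12)**2 = (39/14 + 109)*(sqrt(-3) + 12)**2 = (39*(1/14) + 109)*(I*sqrt(3) + 12)**2 = (39/14 + 109)*(12 + I*sqrt(3))**2 = 1565*(12 + I*sqrt(3))**2/14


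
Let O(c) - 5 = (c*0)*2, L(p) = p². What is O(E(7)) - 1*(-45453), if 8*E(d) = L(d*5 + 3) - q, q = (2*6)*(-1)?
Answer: 45458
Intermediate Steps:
q = -12 (q = 12*(-1) = -12)
E(d) = 3/2 + (3 + 5*d)²/8 (E(d) = ((d*5 + 3)² - 1*(-12))/8 = ((5*d + 3)² + 12)/8 = ((3 + 5*d)² + 12)/8 = (12 + (3 + 5*d)²)/8 = 3/2 + (3 + 5*d)²/8)
O(c) = 5 (O(c) = 5 + (c*0)*2 = 5 + 0*2 = 5 + 0 = 5)
O(E(7)) - 1*(-45453) = 5 - 1*(-45453) = 5 + 45453 = 45458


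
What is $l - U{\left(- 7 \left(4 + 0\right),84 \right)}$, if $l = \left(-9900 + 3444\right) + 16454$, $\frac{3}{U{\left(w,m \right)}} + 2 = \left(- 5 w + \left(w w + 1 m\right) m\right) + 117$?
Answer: $\frac{243841221}{24389} \approx 9998.0$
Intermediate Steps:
$U{\left(w,m \right)} = \frac{3}{115 - 5 w + m \left(m + w^{2}\right)}$ ($U{\left(w,m \right)} = \frac{3}{-2 + \left(\left(- 5 w + \left(w w + 1 m\right) m\right) + 117\right)} = \frac{3}{-2 + \left(\left(- 5 w + \left(w^{2} + m\right) m\right) + 117\right)} = \frac{3}{-2 + \left(\left(- 5 w + \left(m + w^{2}\right) m\right) + 117\right)} = \frac{3}{-2 + \left(\left(- 5 w + m \left(m + w^{2}\right)\right) + 117\right)} = \frac{3}{-2 + \left(117 - 5 w + m \left(m + w^{2}\right)\right)} = \frac{3}{115 - 5 w + m \left(m + w^{2}\right)}$)
$l = 9998$ ($l = -6456 + 16454 = 9998$)
$l - U{\left(- 7 \left(4 + 0\right),84 \right)} = 9998 - \frac{3}{115 + 84^{2} - 5 \left(- 7 \left(4 + 0\right)\right) + 84 \left(- 7 \left(4 + 0\right)\right)^{2}} = 9998 - \frac{3}{115 + 7056 - 5 \left(\left(-7\right) 4\right) + 84 \left(\left(-7\right) 4\right)^{2}} = 9998 - \frac{3}{115 + 7056 - -140 + 84 \left(-28\right)^{2}} = 9998 - \frac{3}{115 + 7056 + 140 + 84 \cdot 784} = 9998 - \frac{3}{115 + 7056 + 140 + 65856} = 9998 - \frac{3}{73167} = 9998 - 3 \cdot \frac{1}{73167} = 9998 - \frac{1}{24389} = \frac{243841221}{24389}$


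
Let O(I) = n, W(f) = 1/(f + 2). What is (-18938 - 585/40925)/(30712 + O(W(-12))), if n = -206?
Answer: -155007647/249691610 ≈ -0.62080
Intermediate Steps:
W(f) = 1/(2 + f)
O(I) = -206
(-18938 - 585/40925)/(30712 + O(W(-12))) = (-18938 - 585/40925)/(30712 - 206) = (-18938 - 585*1/40925)/30506 = (-18938 - 117/8185)*(1/30506) = -155007647/8185*1/30506 = -155007647/249691610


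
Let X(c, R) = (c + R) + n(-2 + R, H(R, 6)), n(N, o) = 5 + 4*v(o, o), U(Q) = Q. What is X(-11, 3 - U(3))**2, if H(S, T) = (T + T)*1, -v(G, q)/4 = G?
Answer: 39204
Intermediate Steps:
v(G, q) = -4*G
H(S, T) = 2*T (H(S, T) = (2*T)*1 = 2*T)
n(N, o) = 5 - 16*o (n(N, o) = 5 + 4*(-4*o) = 5 - 16*o)
X(c, R) = -187 + R + c (X(c, R) = (c + R) + (5 - 32*6) = (R + c) + (5 - 16*12) = (R + c) + (5 - 192) = (R + c) - 187 = -187 + R + c)
X(-11, 3 - U(3))**2 = (-187 + (3 - 1*3) - 11)**2 = (-187 + (3 - 3) - 11)**2 = (-187 + 0 - 11)**2 = (-198)**2 = 39204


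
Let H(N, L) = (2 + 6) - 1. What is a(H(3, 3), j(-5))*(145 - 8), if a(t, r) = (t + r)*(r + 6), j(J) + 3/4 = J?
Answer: 685/16 ≈ 42.813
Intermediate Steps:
H(N, L) = 7 (H(N, L) = 8 - 1 = 7)
j(J) = -¾ + J
a(t, r) = (6 + r)*(r + t) (a(t, r) = (r + t)*(6 + r) = (6 + r)*(r + t))
a(H(3, 3), j(-5))*(145 - 8) = ((-¾ - 5)² + 6*(-¾ - 5) + 6*7 + (-¾ - 5)*7)*(145 - 8) = ((-23/4)² + 6*(-23/4) + 42 - 23/4*7)*137 = (529/16 - 69/2 + 42 - 161/4)*137 = (5/16)*137 = 685/16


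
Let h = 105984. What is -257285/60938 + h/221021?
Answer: -50406934993/13468577698 ≈ -3.7426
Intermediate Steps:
-257285/60938 + h/221021 = -257285/60938 + 105984/221021 = -50406934993/13468577698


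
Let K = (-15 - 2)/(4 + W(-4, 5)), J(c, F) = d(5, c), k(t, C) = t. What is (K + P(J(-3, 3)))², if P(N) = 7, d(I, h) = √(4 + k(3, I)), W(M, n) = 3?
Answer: 1024/49 ≈ 20.898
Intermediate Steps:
d(I, h) = √7 (d(I, h) = √(4 + 3) = √7)
J(c, F) = √7
K = -17/7 (K = (-15 - 2)/(4 + 3) = -17/7 ≈ -2.4286)
(K + P(J(-3, 3)))² = (-17/7 + 7)² = (32/7)² = 1024/49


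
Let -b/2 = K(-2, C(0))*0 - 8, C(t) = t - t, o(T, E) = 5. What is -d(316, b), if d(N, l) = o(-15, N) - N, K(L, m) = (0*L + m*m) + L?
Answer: 311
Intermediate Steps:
C(t) = 0
K(L, m) = L + m² (K(L, m) = (0 + m²) + L = m² + L = L + m²)
b = 16 (b = -2*((-2 + 0²)*0 - 8) = -2*((-2 + 0)*0 - 8) = -2*(-2*0 - 8) = -2*(0 - 8) = -2*(-8) = 16)
d(N, l) = 5 - N
-d(316, b) = -(5 - 1*316) = -(5 - 316) = -1*(-311) = 311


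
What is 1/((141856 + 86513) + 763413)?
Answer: 1/991782 ≈ 1.0083e-6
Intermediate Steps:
1/((141856 + 86513) + 763413) = 1/(228369 + 763413) = 1/991782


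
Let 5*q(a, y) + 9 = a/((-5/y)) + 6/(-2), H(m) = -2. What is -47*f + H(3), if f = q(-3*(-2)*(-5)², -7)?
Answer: -9316/5 ≈ -1863.2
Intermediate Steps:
q(a, y) = -12/5 - a*y/25 (q(a, y) = -9/5 + (a/((-5/y)) + 6/(-2))/5 = -9/5 + (a*(-y/5) + 6*(-½))/5 = -9/5 + (-a*y/5 - 3)/5 = -9/5 + (-3 - a*y/5)/5 = -9/5 + (-⅗ - a*y/25) = -12/5 - a*y/25)
f = 198/5 (f = -12/5 - 1/25*-3*(-2)*(-5)²*(-7) = -12/5 - 1/25*6*25*(-7) = -12/5 - 1/25*150*(-7) = -12/5 + 42 = 198/5 ≈ 39.600)
-47*f + H(3) = -47*198/5 - 2 = -9306/5 - 2 = -9316/5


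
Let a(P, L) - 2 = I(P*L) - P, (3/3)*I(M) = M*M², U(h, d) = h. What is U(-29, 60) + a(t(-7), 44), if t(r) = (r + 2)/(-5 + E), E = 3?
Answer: 2661941/2 ≈ 1.3310e+6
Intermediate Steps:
I(M) = M³ (I(M) = M*M² = M³)
t(r) = -1 - r/2 (t(r) = (r + 2)/(-5 + 3) = (2 + r)/(-2) = (2 + r)*(-½) = -1 - r/2)
a(P, L) = 2 - P + L³*P³ (a(P, L) = 2 + ((P*L)³ - P) = 2 + ((L*P)³ - P) = 2 + (L³*P³ - P) = 2 + (-P + L³*P³) = 2 - P + L³*P³)
U(-29, 60) + a(t(-7), 44) = -29 + (2 - (-1 - ½*(-7)) + 44³*(-1 - ½*(-7))³) = -29 + (2 - (-1 + 7/2) + 85184*(-1 + 7/2)³) = -29 + (2 - 1*5/2 + 85184*(5/2)³) = -29 + (2 - 5/2 + 85184*(125/8)) = -29 + (2 - 5/2 + 1331000) = -29 + 2661999/2 = 2661941/2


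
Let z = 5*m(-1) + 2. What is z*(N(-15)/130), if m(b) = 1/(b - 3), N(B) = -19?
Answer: -57/520 ≈ -0.10962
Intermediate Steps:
m(b) = 1/(-3 + b)
z = ¾ (z = 5/(-3 - 1) + 2 = 5/(-4) + 2 = 5*(-¼) + 2 = -5/4 + 2 = ¾ ≈ 0.75000)
z*(N(-15)/130) = 3*(-19/130)/4 = 3*(-19*1/130)/4 = (¾)*(-19/130) = -57/520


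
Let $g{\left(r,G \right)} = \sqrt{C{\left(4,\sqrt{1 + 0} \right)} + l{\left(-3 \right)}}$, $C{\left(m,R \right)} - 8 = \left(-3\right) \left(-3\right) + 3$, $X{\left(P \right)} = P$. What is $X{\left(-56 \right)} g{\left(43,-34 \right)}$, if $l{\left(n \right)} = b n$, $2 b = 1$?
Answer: $- 28 \sqrt{74} \approx -240.87$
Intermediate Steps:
$b = \frac{1}{2}$ ($b = \frac{1}{2} \cdot 1 = \frac{1}{2} \approx 0.5$)
$l{\left(n \right)} = \frac{n}{2}$
$C{\left(m,R \right)} = 20$ ($C{\left(m,R \right)} = 8 + \left(\left(-3\right) \left(-3\right) + 3\right) = 8 + \left(9 + 3\right) = 8 + 12 = 20$)
$g{\left(r,G \right)} = \frac{\sqrt{74}}{2}$ ($g{\left(r,G \right)} = \sqrt{20 + \frac{1}{2} \left(-3\right)} = \sqrt{20 - \frac{3}{2}} = \sqrt{\frac{37}{2}} = \frac{\sqrt{74}}{2}$)
$X{\left(-56 \right)} g{\left(43,-34 \right)} = - 56 \frac{\sqrt{74}}{2} = - 28 \sqrt{74}$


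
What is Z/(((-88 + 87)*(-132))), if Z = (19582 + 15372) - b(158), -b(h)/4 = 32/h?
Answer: 1380715/5214 ≈ 264.81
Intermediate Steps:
b(h) = -128/h
Z = 2761430/79 (Z = (19582 + 15372) - (-128)/158 = 34954 - (-128)/158 = 34954 - 1*(-64/79) = 34954 + 64/79 = 2761430/79 ≈ 34955.)
Z/(((-88 + 87)*(-132))) = 2761430/(79*(((-88 + 87)*(-132)))) = 2761430/(79*((-1*(-132)))) = (2761430/79)/132 = (2761430/79)*(1/132) = 1380715/5214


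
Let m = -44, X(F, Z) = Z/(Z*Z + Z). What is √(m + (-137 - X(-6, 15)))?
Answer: I*√2897/4 ≈ 13.456*I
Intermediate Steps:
X(F, Z) = Z/(Z + Z²) (X(F, Z) = Z/(Z² + Z) = Z/(Z + Z²))
√(m + (-137 - X(-6, 15))) = √(-44 + (-137 - 1/(1 + 15))) = √(-44 + (-137 - 1/16)) = √(-44 - 2193/16) = √(-2897/16) = I*√2897/4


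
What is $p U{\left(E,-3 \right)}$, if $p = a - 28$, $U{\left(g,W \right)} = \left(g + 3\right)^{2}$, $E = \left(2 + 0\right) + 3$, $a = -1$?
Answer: $-1856$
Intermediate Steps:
$E = 5$ ($E = 2 + 3 = 5$)
$U{\left(g,W \right)} = \left(3 + g\right)^{2}$
$p = -29$ ($p = -1 - 28 = -29$)
$p U{\left(E,-3 \right)} = - 29 \left(3 + 5\right)^{2} = - 29 \cdot 8^{2} = \left(-29\right) 64 = -1856$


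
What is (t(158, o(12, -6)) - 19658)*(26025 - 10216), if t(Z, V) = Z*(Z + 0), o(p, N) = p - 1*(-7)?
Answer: 83882554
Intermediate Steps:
o(p, N) = 7 + p (o(p, N) = p + 7 = 7 + p)
t(Z, V) = Z² (t(Z, V) = Z*Z = Z²)
(t(158, o(12, -6)) - 19658)*(26025 - 10216) = (158² - 19658)*(26025 - 10216) = (24964 - 19658)*15809 = 5306*15809 = 83882554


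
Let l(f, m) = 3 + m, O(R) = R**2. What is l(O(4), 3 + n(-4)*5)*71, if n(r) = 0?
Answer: 426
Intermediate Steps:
l(O(4), 3 + n(-4)*5)*71 = (3 + (3 + 0*5))*71 = (3 + (3 + 0))*71 = (3 + 3)*71 = 6*71 = 426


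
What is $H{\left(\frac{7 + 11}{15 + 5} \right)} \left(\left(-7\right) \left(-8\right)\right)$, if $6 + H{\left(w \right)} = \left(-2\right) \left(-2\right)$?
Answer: $-112$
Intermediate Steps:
$H{\left(w \right)} = -2$ ($H{\left(w \right)} = -6 - -4 = -6 + 4 = -2$)
$H{\left(\frac{7 + 11}{15 + 5} \right)} \left(\left(-7\right) \left(-8\right)\right) = - 2 \left(\left(-7\right) \left(-8\right)\right) = \left(-2\right) 56 = -112$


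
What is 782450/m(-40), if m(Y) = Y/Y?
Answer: 782450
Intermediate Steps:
m(Y) = 1
782450/m(-40) = 782450/1 = 782450*1 = 782450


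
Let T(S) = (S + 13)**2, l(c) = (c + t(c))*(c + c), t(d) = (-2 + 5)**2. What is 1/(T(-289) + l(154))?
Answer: 1/126380 ≈ 7.9126e-6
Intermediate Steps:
t(d) = 9 (t(d) = 3**2 = 9)
l(c) = 2*c*(9 + c) (l(c) = (c + 9)*(c + c) = (9 + c)*(2*c) = 2*c*(9 + c))
T(S) = (13 + S)**2
1/(T(-289) + l(154)) = 1/((13 - 289)**2 + 2*154*(9 + 154)) = 1/((-276)**2 + 2*154*163) = 1/(76176 + 50204) = 1/126380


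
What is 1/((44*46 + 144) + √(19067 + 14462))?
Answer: 2168/4666695 - √33529/4666695 ≈ 0.00042533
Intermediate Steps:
1/((44*46 + 144) + √(19067 + 14462)) = 1/((2024 + 144) + √33529) = 1/(2168 + √33529)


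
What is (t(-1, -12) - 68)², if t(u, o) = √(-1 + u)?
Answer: (68 - I*√2)² ≈ 4622.0 - 192.33*I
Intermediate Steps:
(t(-1, -12) - 68)² = (√(-1 - 1) - 68)² = (√(-2) - 68)² = (I*√2 - 68)² = (-68 + I*√2)²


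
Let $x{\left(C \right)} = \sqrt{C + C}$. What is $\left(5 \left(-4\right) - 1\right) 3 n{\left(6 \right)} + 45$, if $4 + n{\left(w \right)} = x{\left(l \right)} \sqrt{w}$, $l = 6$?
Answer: $297 - 378 \sqrt{2} \approx -237.57$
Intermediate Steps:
$x{\left(C \right)} = \sqrt{2} \sqrt{C}$ ($x{\left(C \right)} = \sqrt{2 C} = \sqrt{2} \sqrt{C}$)
$n{\left(w \right)} = -4 + 2 \sqrt{3} \sqrt{w}$ ($n{\left(w \right)} = -4 + \sqrt{2} \sqrt{6} \sqrt{w} = -4 + 2 \sqrt{3} \sqrt{w}$)
$\left(5 \left(-4\right) - 1\right) 3 n{\left(6 \right)} + 45 = \left(5 \left(-4\right) - 1\right) 3 \left(-4 + 2 \sqrt{3} \sqrt{6}\right) + 45 = \left(-20 - 1\right) 3 \left(-4 + 6 \sqrt{2}\right) + 45 = \left(-21\right) 3 \left(-4 + 6 \sqrt{2}\right) + 45 = - 63 \left(-4 + 6 \sqrt{2}\right) + 45 = \left(252 - 378 \sqrt{2}\right) + 45 = 297 - 378 \sqrt{2}$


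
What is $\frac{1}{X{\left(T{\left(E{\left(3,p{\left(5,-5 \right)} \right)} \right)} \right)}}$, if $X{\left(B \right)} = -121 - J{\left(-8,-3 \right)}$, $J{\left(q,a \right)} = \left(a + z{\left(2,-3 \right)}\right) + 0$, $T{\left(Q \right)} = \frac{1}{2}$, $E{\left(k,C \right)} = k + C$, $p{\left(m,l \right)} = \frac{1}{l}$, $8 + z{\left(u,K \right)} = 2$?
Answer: $- \frac{1}{112} \approx -0.0089286$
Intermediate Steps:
$z{\left(u,K \right)} = -6$ ($z{\left(u,K \right)} = -8 + 2 = -6$)
$E{\left(k,C \right)} = C + k$
$T{\left(Q \right)} = \frac{1}{2}$
$J{\left(q,a \right)} = -6 + a$ ($J{\left(q,a \right)} = \left(a - 6\right) + 0 = \left(-6 + a\right) + 0 = -6 + a$)
$X{\left(B \right)} = -112$ ($X{\left(B \right)} = -121 - \left(-6 - 3\right) = -121 - -9 = -121 + 9 = -112$)
$\frac{1}{X{\left(T{\left(E{\left(3,p{\left(5,-5 \right)} \right)} \right)} \right)}} = \frac{1}{-112} = - \frac{1}{112}$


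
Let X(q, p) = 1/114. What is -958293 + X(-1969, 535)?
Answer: -109245401/114 ≈ -9.5829e+5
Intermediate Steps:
X(q, p) = 1/114
-958293 + X(-1969, 535) = -958293 + 1/114 = -109245401/114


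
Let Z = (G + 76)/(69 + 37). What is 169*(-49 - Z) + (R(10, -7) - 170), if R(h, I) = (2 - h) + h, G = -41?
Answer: -901509/106 ≈ -8504.8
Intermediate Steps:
R(h, I) = 2
Z = 35/106 (Z = (-41 + 76)/(69 + 37) = 35/106 ≈ 0.33019)
169*(-49 - Z) + (R(10, -7) - 170) = 169*(-49 - 1*35/106) + (2 - 170) = 169*(-49 - 35/106) - 168 = 169*(-5229/106) - 168 = -883701/106 - 168 = -901509/106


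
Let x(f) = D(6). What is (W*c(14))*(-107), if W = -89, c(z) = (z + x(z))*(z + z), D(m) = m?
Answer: 5332880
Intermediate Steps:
x(f) = 6
c(z) = 2*z*(6 + z) (c(z) = (z + 6)*(z + z) = (6 + z)*(2*z) = 2*z*(6 + z))
(W*c(14))*(-107) = -178*14*(6 + 14)*(-107) = -178*14*20*(-107) = -89*560*(-107) = -49840*(-107) = 5332880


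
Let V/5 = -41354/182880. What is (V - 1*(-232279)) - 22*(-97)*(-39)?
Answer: 2725860587/18288 ≈ 1.4905e+5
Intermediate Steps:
V = -20677/18288 (V = 5*(-41354/182880) = 5*(-41354*1/182880) = 5*(-20677/91440) = -20677/18288 ≈ -1.1306)
(V - 1*(-232279)) - 22*(-97)*(-39) = (-20677/18288 - 1*(-232279)) - 22*(-97)*(-39) = (-20677/18288 + 232279) - (-2134)*(-39) = 4247897675/18288 - 1*83226 = 4247897675/18288 - 83226 = 2725860587/18288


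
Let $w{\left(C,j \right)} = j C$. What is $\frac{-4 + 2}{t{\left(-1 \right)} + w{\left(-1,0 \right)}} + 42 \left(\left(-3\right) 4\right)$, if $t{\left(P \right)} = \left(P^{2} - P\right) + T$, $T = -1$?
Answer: $-506$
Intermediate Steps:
$w{\left(C,j \right)} = C j$
$t{\left(P \right)} = -1 + P^{2} - P$ ($t{\left(P \right)} = \left(P^{2} - P\right) - 1 = -1 + P^{2} - P$)
$\frac{-4 + 2}{t{\left(-1 \right)} + w{\left(-1,0 \right)}} + 42 \left(\left(-3\right) 4\right) = \frac{-4 + 2}{\left(-1 + \left(-1\right)^{2} - -1\right) - 0} + 42 \left(\left(-3\right) 4\right) = - \frac{2}{\left(-1 + 1 + 1\right) + 0} + 42 \left(-12\right) = - \frac{2}{1 + 0} - 504 = - \frac{2}{1} - 504 = \left(-2\right) 1 - 504 = -2 - 504 = -506$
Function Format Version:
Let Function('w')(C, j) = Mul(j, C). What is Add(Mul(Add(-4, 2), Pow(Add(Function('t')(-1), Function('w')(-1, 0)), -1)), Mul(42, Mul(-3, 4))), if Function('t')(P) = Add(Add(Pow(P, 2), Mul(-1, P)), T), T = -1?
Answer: -506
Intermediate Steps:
Function('w')(C, j) = Mul(C, j)
Function('t')(P) = Add(-1, Pow(P, 2), Mul(-1, P)) (Function('t')(P) = Add(Add(Pow(P, 2), Mul(-1, P)), -1) = Add(-1, Pow(P, 2), Mul(-1, P)))
Add(Mul(Add(-4, 2), Pow(Add(Function('t')(-1), Function('w')(-1, 0)), -1)), Mul(42, Mul(-3, 4))) = Add(Mul(Add(-4, 2), Pow(Add(Add(-1, Pow(-1, 2), Mul(-1, -1)), Mul(-1, 0)), -1)), Mul(42, Mul(-3, 4))) = Add(Mul(-2, Pow(Add(Add(-1, 1, 1), 0), -1)), Mul(42, -12)) = Add(Mul(-2, Pow(Add(1, 0), -1)), -504) = Add(Mul(-2, Pow(1, -1)), -504) = Add(Mul(-2, 1), -504) = Add(-2, -504) = -506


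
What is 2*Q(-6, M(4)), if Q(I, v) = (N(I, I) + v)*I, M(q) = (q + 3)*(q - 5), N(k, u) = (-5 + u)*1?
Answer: 216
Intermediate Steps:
N(k, u) = -5 + u
M(q) = (-5 + q)*(3 + q) (M(q) = (3 + q)*(-5 + q) = (-5 + q)*(3 + q))
Q(I, v) = I*(-5 + I + v) (Q(I, v) = ((-5 + I) + v)*I = (-5 + I + v)*I = I*(-5 + I + v))
2*Q(-6, M(4)) = 2*(-6*(-5 - 6 + (-15 + 4² - 2*4))) = 2*(-6*(-5 - 6 + (-15 + 16 - 8))) = 2*(-6*(-5 - 6 - 7)) = 2*(-6*(-18)) = 2*108 = 216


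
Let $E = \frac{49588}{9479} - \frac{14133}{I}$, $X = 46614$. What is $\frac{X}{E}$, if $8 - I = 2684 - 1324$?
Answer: $\frac{35140397136}{11824099} \approx 2971.9$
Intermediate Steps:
$I = -1352$ ($I = 8 - \left(2684 - 1324\right) = 8 - 1360 = -1352$)
$E = \frac{201009683}{12815608}$ ($E = \frac{49588}{9479} - \frac{14133}{-1352} = 49588 \cdot \frac{1}{9479} - - \frac{14133}{1352} = \frac{49588}{9479} + \frac{14133}{1352} = \frac{201009683}{12815608} \approx 15.685$)
$\frac{X}{E} = \frac{46614}{\frac{201009683}{12815608}} = 46614 \cdot \frac{12815608}{201009683} = \frac{35140397136}{11824099}$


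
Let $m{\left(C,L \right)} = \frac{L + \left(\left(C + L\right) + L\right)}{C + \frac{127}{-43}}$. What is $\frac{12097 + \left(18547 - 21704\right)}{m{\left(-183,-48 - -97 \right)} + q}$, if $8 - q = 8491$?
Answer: $- \frac{1787106}{1695713} \approx -1.0539$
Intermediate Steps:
$q = -8483$ ($q = 8 - 8491 = -8483$)
$m{\left(C,L \right)} = \frac{C + 3 L}{- \frac{127}{43} + C}$ ($m{\left(C,L \right)} = \frac{L + \left(C + 2 L\right)}{C + 127 \left(- \frac{1}{43}\right)} = \frac{C + 3 L}{C - \frac{127}{43}} = \frac{C + 3 L}{- \frac{127}{43} + C}$)
$\frac{12097 + \left(18547 - 21704\right)}{m{\left(-183,-48 - -97 \right)} + q} = \frac{12097 + \left(18547 - 21704\right)}{\frac{43 \left(-183 + 3 \left(-48 - -97\right)\right)}{-127 + 43 \left(-183\right)} - 8483} = \frac{12097 - 3157}{\frac{43 \left(-183 + 3 \left(-48 + 97\right)\right)}{-127 - 7869} - 8483} = \frac{8940}{\frac{43 \left(-183 + 3 \cdot 49\right)}{-7996} - 8483} = \frac{8940}{43 \left(- \frac{1}{7996}\right) \left(-183 + 147\right) - 8483} = \frac{8940}{43 \left(- \frac{1}{7996}\right) \left(-36\right) - 8483} = \frac{8940}{\frac{387}{1999} - 8483} = \frac{8940}{- \frac{16957130}{1999}} = 8940 \left(- \frac{1999}{16957130}\right) = - \frac{1787106}{1695713}$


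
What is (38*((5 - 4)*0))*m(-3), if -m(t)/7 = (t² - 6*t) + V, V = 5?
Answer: 0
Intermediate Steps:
m(t) = -35 - 7*t² + 42*t (m(t) = -7*((t² - 6*t) + 5) = -7*(5 + t² - 6*t) = -35 - 7*t² + 42*t)
(38*((5 - 4)*0))*m(-3) = (38*((5 - 4)*0))*(-35 - 7*(-3)² + 42*(-3)) = (38*(1*0))*(-35 - 7*9 - 126) = (38*0)*(-35 - 63 - 126) = 0*(-224) = 0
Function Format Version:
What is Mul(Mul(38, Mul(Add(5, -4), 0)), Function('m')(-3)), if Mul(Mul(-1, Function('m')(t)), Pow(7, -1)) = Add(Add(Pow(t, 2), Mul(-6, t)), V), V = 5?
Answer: 0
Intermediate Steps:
Function('m')(t) = Add(-35, Mul(-7, Pow(t, 2)), Mul(42, t)) (Function('m')(t) = Mul(-7, Add(Add(Pow(t, 2), Mul(-6, t)), 5)) = Mul(-7, Add(5, Pow(t, 2), Mul(-6, t))) = Add(-35, Mul(-7, Pow(t, 2)), Mul(42, t)))
Mul(Mul(38, Mul(Add(5, -4), 0)), Function('m')(-3)) = Mul(Mul(38, Mul(Add(5, -4), 0)), Add(-35, Mul(-7, Pow(-3, 2)), Mul(42, -3))) = Mul(Mul(38, Mul(1, 0)), Add(-35, Mul(-7, 9), -126)) = Mul(Mul(38, 0), Add(-35, -63, -126)) = Mul(0, -224) = 0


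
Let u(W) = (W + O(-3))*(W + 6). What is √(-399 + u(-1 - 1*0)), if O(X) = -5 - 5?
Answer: I*√454 ≈ 21.307*I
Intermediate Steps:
O(X) = -10
u(W) = (-10 + W)*(6 + W) (u(W) = (W - 10)*(W + 6) = (-10 + W)*(6 + W))
√(-399 + u(-1 - 1*0)) = √(-399 + (-60 + (-1 - 1*0)² - 4*(-1 - 1*0))) = √(-399 + (-60 + (-1 + 0)² - 4*(-1 + 0))) = √(-399 + (-60 + (-1)² - 4*(-1))) = √(-399 + (-60 + 1 + 4)) = √(-399 - 55) = √(-454) = I*√454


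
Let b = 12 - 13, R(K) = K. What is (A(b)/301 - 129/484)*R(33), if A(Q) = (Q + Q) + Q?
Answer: -120843/13244 ≈ -9.1244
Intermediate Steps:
b = -1
A(Q) = 3*Q (A(Q) = 2*Q + Q = 3*Q)
(A(b)/301 - 129/484)*R(33) = ((3*(-1))/301 - 129/484)*33 = (-3*1/301 - 129*1/484)*33 = (-3/301 - 129/484)*33 = -40281/145684*33 = -120843/13244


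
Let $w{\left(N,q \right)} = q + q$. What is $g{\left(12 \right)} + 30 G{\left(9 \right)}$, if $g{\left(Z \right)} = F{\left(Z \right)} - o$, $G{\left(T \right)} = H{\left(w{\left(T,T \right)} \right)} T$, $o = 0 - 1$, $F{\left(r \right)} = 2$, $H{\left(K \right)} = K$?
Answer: $4863$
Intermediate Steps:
$w{\left(N,q \right)} = 2 q$
$o = -1$
$G{\left(T \right)} = 2 T^{2}$ ($G{\left(T \right)} = 2 T T = 2 T^{2}$)
$g{\left(Z \right)} = 3$ ($g{\left(Z \right)} = 2 - -1 = 2 + 1 = 3$)
$g{\left(12 \right)} + 30 G{\left(9 \right)} = 3 + 30 \cdot 2 \cdot 9^{2} = 3 + 30 \cdot 2 \cdot 81 = 3 + 30 \cdot 162 = 3 + 4860 = 4863$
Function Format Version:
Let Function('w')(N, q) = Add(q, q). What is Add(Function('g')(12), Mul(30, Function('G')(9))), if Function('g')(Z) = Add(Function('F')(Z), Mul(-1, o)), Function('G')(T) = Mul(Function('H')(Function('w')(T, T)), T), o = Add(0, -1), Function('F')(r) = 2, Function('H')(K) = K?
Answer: 4863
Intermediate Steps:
Function('w')(N, q) = Mul(2, q)
o = -1
Function('G')(T) = Mul(2, Pow(T, 2)) (Function('G')(T) = Mul(Mul(2, T), T) = Mul(2, Pow(T, 2)))
Function('g')(Z) = 3 (Function('g')(Z) = Add(2, Mul(-1, -1)) = Add(2, 1) = 3)
Add(Function('g')(12), Mul(30, Function('G')(9))) = Add(3, Mul(30, Mul(2, Pow(9, 2)))) = Add(3, Mul(30, Mul(2, 81))) = Add(3, Mul(30, 162)) = Add(3, 4860) = 4863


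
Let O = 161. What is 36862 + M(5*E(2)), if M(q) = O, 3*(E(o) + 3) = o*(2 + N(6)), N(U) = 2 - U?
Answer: 37023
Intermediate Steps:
E(o) = -3 - 2*o/3 (E(o) = -3 + (o*(2 + (2 - 1*6)))/3 = -3 + (o*(2 + (2 - 6)))/3 = -3 + (o*(2 - 4))/3 = -3 + (o*(-2))/3 = -3 + (-2*o)/3 = -3 - 2*o/3)
M(q) = 161
36862 + M(5*E(2)) = 36862 + 161 = 37023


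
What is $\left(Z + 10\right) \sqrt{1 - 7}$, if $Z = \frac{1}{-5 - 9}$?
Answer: $\frac{139 i \sqrt{6}}{14} \approx 24.32 i$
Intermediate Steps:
$Z = - \frac{1}{14}$ ($Z = \frac{1}{-14} = - \frac{1}{14} \approx -0.071429$)
$\left(Z + 10\right) \sqrt{1 - 7} = \left(- \frac{1}{14} + 10\right) \sqrt{1 - 7} = \frac{139 \sqrt{-6}}{14} = \frac{139 i \sqrt{6}}{14}$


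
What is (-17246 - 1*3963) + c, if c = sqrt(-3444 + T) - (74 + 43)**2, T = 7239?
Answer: -34898 + sqrt(3795) ≈ -34836.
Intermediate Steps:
c = -13689 + sqrt(3795) (c = sqrt(-3444 + 7239) - (74 + 43)**2 = sqrt(3795) - 1*117**2 = sqrt(3795) - 1*13689 = sqrt(3795) - 13689 = -13689 + sqrt(3795) ≈ -13627.)
(-17246 - 1*3963) + c = (-17246 - 1*3963) + (-13689 + sqrt(3795)) = (-17246 - 3963) + (-13689 + sqrt(3795)) = -21209 + (-13689 + sqrt(3795)) = -34898 + sqrt(3795)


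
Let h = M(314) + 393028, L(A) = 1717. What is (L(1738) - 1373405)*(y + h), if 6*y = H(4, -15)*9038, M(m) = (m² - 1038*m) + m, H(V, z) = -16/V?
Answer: -658330682096/3 ≈ -2.1944e+11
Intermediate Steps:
M(m) = m² - 1037*m
y = -18076/3 (y = (-16/4*9038)/6 = (-16*¼*9038)/6 = (-4*9038)/6 = (⅙)*(-36152) = -18076/3 ≈ -6025.3)
h = 166006 (h = 314*(-1037 + 314) + 393028 = 314*(-723) + 393028 = -227022 + 393028 = 166006)
(L(1738) - 1373405)*(y + h) = (1717 - 1373405)*(-18076/3 + 166006) = -1371688*479942/3 = -658330682096/3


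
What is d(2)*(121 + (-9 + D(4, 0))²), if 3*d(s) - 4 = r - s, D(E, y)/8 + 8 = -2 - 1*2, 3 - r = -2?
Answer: 78022/3 ≈ 26007.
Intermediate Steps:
r = 5 (r = 3 - 1*(-2) = 3 + 2 = 5)
D(E, y) = -96 (D(E, y) = -64 + 8*(-2 - 1*2) = -64 + 8*(-2 - 2) = -64 + 8*(-4) = -64 - 32 = -96)
d(s) = 3 - s/3 (d(s) = 4/3 + (5 - s)/3 = 4/3 + (5/3 - s/3) = 3 - s/3)
d(2)*(121 + (-9 + D(4, 0))²) = (3 - ⅓*2)*(121 + (-9 - 96)²) = (3 - ⅔)*(121 + (-105)²) = 7*(121 + 11025)/3 = (7/3)*11146 = 78022/3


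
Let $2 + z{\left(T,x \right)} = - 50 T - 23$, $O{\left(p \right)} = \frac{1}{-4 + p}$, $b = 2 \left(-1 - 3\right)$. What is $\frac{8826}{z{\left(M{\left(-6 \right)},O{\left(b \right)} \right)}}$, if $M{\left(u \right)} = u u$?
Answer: $- \frac{8826}{1825} \approx -4.8362$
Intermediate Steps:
$b = -8$ ($b = 2 \left(-4\right) = -8$)
$M{\left(u \right)} = u^{2}$
$z{\left(T,x \right)} = -25 - 50 T$ ($z{\left(T,x \right)} = -2 - \left(23 + 50 T\right) = -25 - 50 T$)
$\frac{8826}{z{\left(M{\left(-6 \right)},O{\left(b \right)} \right)}} = \frac{8826}{-25 - 50 \left(-6\right)^{2}} = \frac{8826}{-25 - 1800} = \frac{8826}{-1825} = 8826 \left(- \frac{1}{1825}\right) = - \frac{8826}{1825}$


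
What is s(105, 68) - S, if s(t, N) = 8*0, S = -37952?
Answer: 37952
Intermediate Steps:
s(t, N) = 0
s(105, 68) - S = 0 - 1*(-37952) = 0 + 37952 = 37952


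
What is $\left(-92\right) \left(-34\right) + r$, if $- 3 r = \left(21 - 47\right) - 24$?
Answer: $\frac{9434}{3} \approx 3144.7$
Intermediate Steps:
$r = \frac{50}{3}$ ($r = - \frac{\left(21 - 47\right) - 24}{3} = - \frac{-26 - 24}{3} = \left(- \frac{1}{3}\right) \left(-50\right) = \frac{50}{3} \approx 16.667$)
$\left(-92\right) \left(-34\right) + r = \left(-92\right) \left(-34\right) + \frac{50}{3} = 3128 + \frac{50}{3} = \frac{9434}{3}$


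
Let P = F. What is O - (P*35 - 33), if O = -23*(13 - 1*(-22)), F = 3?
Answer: -877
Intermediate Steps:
P = 3
O = -805 (O = -23*(13 + 22) = -23*35 = -805)
O - (P*35 - 33) = -805 - (3*35 - 33) = -805 - (105 - 33) = -805 - 1*72 = -805 - 72 = -877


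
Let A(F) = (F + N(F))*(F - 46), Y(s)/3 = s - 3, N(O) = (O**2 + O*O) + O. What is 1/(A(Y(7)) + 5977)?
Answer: -1/4631 ≈ -0.00021594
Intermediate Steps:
N(O) = O + 2*O**2 (N(O) = (O**2 + O**2) + O = 2*O**2 + O = O + 2*O**2)
Y(s) = -9 + 3*s (Y(s) = 3*(s - 3) = 3*(-3 + s) = -9 + 3*s)
A(F) = (-46 + F)*(F + F*(1 + 2*F)) (A(F) = (F + F*(1 + 2*F))*(F - 46) = (F + F*(1 + 2*F))*(-46 + F) = (-46 + F)*(F + F*(1 + 2*F)))
1/(A(Y(7)) + 5977) = 1/(2*(-9 + 3*7)*(-46 + (-9 + 3*7)**2 - 45*(-9 + 3*7)) + 5977) = 1/(2*(-9 + 21)*(-46 + (-9 + 21)**2 - 45*(-9 + 21)) + 5977) = 1/(2*12*(-46 + 12**2 - 45*12) + 5977) = 1/(2*12*(-46 + 144 - 540) + 5977) = 1/(2*12*(-442) + 5977) = 1/(-10608 + 5977) = 1/(-4631) = -1/4631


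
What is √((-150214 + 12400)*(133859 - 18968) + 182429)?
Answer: I*√15833405845 ≈ 1.2583e+5*I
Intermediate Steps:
√((-150214 + 12400)*(133859 - 18968) + 182429) = √(-137814*114891 + 182429) = √(-15833588274 + 182429) = √(-15833405845) = I*√15833405845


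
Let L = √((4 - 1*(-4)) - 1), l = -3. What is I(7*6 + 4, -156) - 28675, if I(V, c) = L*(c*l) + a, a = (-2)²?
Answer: -28671 + 468*√7 ≈ -27433.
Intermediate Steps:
a = 4
L = √7 (L = √((4 + 4) - 1) = √(8 - 1) = √7 ≈ 2.6458)
I(V, c) = 4 - 3*c*√7 (I(V, c) = √7*(c*(-3)) + 4 = √7*(-3*c) + 4 = -3*c*√7 + 4 = 4 - 3*c*√7)
I(7*6 + 4, -156) - 28675 = (4 - 3*(-156)*√7) - 28675 = (4 + 468*√7) - 28675 = -28671 + 468*√7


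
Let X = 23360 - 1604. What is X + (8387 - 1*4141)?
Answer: 26002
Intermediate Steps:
X = 21756
X + (8387 - 1*4141) = 21756 + (8387 - 1*4141) = 21756 + (8387 - 4141) = 21756 + 4246 = 26002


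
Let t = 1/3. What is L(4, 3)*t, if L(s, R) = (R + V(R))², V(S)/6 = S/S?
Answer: 27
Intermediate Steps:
V(S) = 6 (V(S) = 6*(S/S) = 6*1 = 6)
L(s, R) = (6 + R)² (L(s, R) = (R + 6)² = (6 + R)²)
t = ⅓ (t = 1*(⅓) = ⅓ ≈ 0.33333)
L(4, 3)*t = (6 + 3)²*(⅓) = 9²*(⅓) = 81*(⅓) = 27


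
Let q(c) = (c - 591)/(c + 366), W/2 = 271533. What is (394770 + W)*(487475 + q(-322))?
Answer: 457152144003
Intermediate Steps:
W = 543066 (W = 2*271533 = 543066)
q(c) = (-591 + c)/(366 + c)
(394770 + W)*(487475 + q(-322)) = (394770 + 543066)*(487475 + (-591 - 322)/(366 - 322)) = 937836*(487475 - 913/44) = 937836*(487475 + (1/44)*(-913)) = 937836*(487475 - 83/4) = 937836*(1949817/4) = 457152144003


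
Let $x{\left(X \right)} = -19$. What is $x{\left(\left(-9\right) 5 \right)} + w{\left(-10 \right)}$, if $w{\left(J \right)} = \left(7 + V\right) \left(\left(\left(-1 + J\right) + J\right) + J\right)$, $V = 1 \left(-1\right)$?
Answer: $-205$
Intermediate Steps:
$V = -1$
$w{\left(J \right)} = -6 + 18 J$ ($w{\left(J \right)} = \left(7 - 1\right) \left(\left(\left(-1 + J\right) + J\right) + J\right) = 6 \left(\left(-1 + 2 J\right) + J\right) = 6 \left(-1 + 3 J\right) = -6 + 18 J$)
$x{\left(\left(-9\right) 5 \right)} + w{\left(-10 \right)} = -19 + \left(-6 + 18 \left(-10\right)\right) = -19 - 186 = -205$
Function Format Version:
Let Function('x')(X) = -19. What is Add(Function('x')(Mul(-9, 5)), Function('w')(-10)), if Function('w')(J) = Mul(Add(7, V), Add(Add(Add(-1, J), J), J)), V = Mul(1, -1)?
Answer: -205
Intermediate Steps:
V = -1
Function('w')(J) = Add(-6, Mul(18, J)) (Function('w')(J) = Mul(Add(7, -1), Add(Add(Add(-1, J), J), J)) = Mul(6, Add(Add(-1, Mul(2, J)), J)) = Mul(6, Add(-1, Mul(3, J))) = Add(-6, Mul(18, J)))
Add(Function('x')(Mul(-9, 5)), Function('w')(-10)) = Add(-19, Add(-6, Mul(18, -10))) = Add(-19, Add(-6, -180)) = Add(-19, -186) = -205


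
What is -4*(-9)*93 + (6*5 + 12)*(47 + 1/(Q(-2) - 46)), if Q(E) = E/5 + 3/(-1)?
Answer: 1314324/247 ≈ 5321.1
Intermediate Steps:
Q(E) = -3 + E/5 (Q(E) = E*(⅕) + 3*(-1) = E/5 - 3 = -3 + E/5)
-4*(-9)*93 + (6*5 + 12)*(47 + 1/(Q(-2) - 46)) = -4*(-9)*93 + (6*5 + 12)*(47 + 1/((-3 + (⅕)*(-2)) - 46)) = 36*93 + (30 + 12)*(47 + 1/((-3 - ⅖) - 46)) = 3348 + 42*(47 + 1/(-17/5 - 46)) = 3348 + 42*(47 + 1/(-247/5)) = 3348 + 42*(47 - 5/247) = 3348 + 42*(11604/247) = 3348 + 487368/247 = 1314324/247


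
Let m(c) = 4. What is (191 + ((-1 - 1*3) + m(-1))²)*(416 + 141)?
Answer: 106387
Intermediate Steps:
(191 + ((-1 - 1*3) + m(-1))²)*(416 + 141) = (191 + ((-1 - 1*3) + 4)²)*(416 + 141) = (191 + ((-1 - 3) + 4)²)*557 = (191 + (-4 + 4)²)*557 = (191 + 0²)*557 = (191 + 0)*557 = 191*557 = 106387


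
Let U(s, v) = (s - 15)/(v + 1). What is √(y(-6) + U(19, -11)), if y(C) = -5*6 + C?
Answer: I*√910/5 ≈ 6.0332*I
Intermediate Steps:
U(s, v) = (-15 + s)/(1 + v)
y(C) = -30 + C
√(y(-6) + U(19, -11)) = √((-30 - 6) + (-15 + 19)/(1 - 11)) = √(-36 + 4/(-10)) = √(-36 - ⅒*4) = √(-36 - ⅖) = √(-182/5) = I*√910/5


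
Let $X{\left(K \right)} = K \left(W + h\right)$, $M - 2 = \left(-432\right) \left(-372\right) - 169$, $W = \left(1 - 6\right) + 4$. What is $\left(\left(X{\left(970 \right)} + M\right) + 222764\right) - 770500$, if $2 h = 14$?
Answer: $-381379$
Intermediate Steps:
$h = 7$ ($h = \frac{1}{2} \cdot 14 = 7$)
$W = -1$ ($W = -5 + 4 = -1$)
$M = 160537$ ($M = 2 - -160535 = 2 + \left(160704 - 169\right) = 2 + 160535 = 160537$)
$X{\left(K \right)} = 6 K$ ($X{\left(K \right)} = K \left(-1 + 7\right) = K 6 = 6 K$)
$\left(\left(X{\left(970 \right)} + M\right) + 222764\right) - 770500 = \left(\left(6 \cdot 970 + 160537\right) + 222764\right) - 770500 = \left(\left(5820 + 160537\right) + 222764\right) - 770500 = \left(166357 + 222764\right) - 770500 = 389121 - 770500 = -381379$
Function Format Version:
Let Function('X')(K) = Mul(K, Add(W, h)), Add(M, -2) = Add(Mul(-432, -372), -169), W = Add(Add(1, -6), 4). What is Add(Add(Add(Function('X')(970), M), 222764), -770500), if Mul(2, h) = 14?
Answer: -381379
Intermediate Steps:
h = 7 (h = Mul(Rational(1, 2), 14) = 7)
W = -1 (W = Add(-5, 4) = -1)
M = 160537 (M = Add(2, Add(Mul(-432, -372), -169)) = Add(2, Add(160704, -169)) = Add(2, 160535) = 160537)
Function('X')(K) = Mul(6, K) (Function('X')(K) = Mul(K, Add(-1, 7)) = Mul(K, 6) = Mul(6, K))
Add(Add(Add(Function('X')(970), M), 222764), -770500) = Add(Add(Add(Mul(6, 970), 160537), 222764), -770500) = Add(Add(Add(5820, 160537), 222764), -770500) = Add(Add(166357, 222764), -770500) = Add(389121, -770500) = -381379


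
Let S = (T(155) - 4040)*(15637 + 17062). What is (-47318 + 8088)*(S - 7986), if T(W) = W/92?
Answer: 238307159925505/46 ≈ 5.1806e+12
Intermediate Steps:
T(W) = W/92 (T(W) = W*(1/92) = W/92)
S = -12148495975/92 (S = ((1/92)*155 - 4040)*(15637 + 17062) = (155/92 - 4040)*32699 = -371525/92*32699 = -12148495975/92 ≈ -1.3205e+8)
(-47318 + 8088)*(S - 7986) = (-47318 + 8088)*(-12148495975/92 - 7986) = -39230*(-12149230687/92) = 238307159925505/46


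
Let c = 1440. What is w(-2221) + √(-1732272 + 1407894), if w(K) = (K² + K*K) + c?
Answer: 9867122 + 3*I*√36042 ≈ 9.8671e+6 + 569.54*I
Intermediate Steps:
w(K) = 1440 + 2*K² (w(K) = (K² + K*K) + 1440 = (K² + K²) + 1440 = 2*K² + 1440 = 1440 + 2*K²)
w(-2221) + √(-1732272 + 1407894) = (1440 + 2*(-2221)²) + √(-1732272 + 1407894) = (1440 + 2*4932841) + √(-324378) = (1440 + 9865682) + 3*I*√36042 = 9867122 + 3*I*√36042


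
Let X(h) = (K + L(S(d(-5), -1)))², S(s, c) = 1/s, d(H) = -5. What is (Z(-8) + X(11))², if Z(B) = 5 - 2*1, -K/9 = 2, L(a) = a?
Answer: 69822736/625 ≈ 1.1172e+5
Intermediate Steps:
K = -18 (K = -9*2 = -18)
Z(B) = 3 (Z(B) = 5 - 2 = 3)
X(h) = 8281/25 (X(h) = (-18 + 1/(-5))² = (-18 - ⅕)² = (-91/5)² = 8281/25)
(Z(-8) + X(11))² = (3 + 8281/25)² = (8356/25)² = 69822736/625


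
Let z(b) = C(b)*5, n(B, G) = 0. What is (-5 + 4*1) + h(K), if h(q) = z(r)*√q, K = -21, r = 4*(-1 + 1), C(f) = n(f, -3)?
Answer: -1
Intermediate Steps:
C(f) = 0
r = 0 (r = 4*0 = 0)
z(b) = 0 (z(b) = 0*5 = 0)
h(q) = 0 (h(q) = 0*√q = 0)
(-5 + 4*1) + h(K) = (-5 + 4*1) + 0 = (-5 + 4) + 0 = -1 + 0 = -1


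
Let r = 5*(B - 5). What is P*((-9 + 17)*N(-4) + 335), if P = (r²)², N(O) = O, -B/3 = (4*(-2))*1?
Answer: 24679539375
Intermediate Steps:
B = 24 (B = -3*4*(-2) = -(-24) = -3*(-8) = 24)
r = 95 (r = 5*(24 - 5) = 5*19 = 95)
P = 81450625 (P = (95²)² = 9025² = 81450625)
P*((-9 + 17)*N(-4) + 335) = 81450625*((-9 + 17)*(-4) + 335) = 81450625*(8*(-4) + 335) = 81450625*(-32 + 335) = 81450625*303 = 24679539375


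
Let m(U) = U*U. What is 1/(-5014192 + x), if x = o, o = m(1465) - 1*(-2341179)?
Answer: -1/526788 ≈ -1.8983e-6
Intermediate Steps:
m(U) = U²
o = 4487404 (o = 1465² - 1*(-2341179) = 2146225 + 2341179 = 4487404)
x = 4487404
1/(-5014192 + x) = 1/(-5014192 + 4487404) = 1/(-526788) = -1/526788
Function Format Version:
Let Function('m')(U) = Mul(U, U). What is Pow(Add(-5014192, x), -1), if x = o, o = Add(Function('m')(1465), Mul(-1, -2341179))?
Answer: Rational(-1, 526788) ≈ -1.8983e-6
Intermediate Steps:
Function('m')(U) = Pow(U, 2)
o = 4487404 (o = Add(Pow(1465, 2), Mul(-1, -2341179)) = Add(2146225, 2341179) = 4487404)
x = 4487404
Pow(Add(-5014192, x), -1) = Pow(Add(-5014192, 4487404), -1) = Pow(-526788, -1) = Rational(-1, 526788)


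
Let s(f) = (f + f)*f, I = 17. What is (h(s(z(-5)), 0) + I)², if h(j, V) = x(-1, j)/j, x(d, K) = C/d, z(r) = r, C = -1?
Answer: 724201/2500 ≈ 289.68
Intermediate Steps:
x(d, K) = -1/d
s(f) = 2*f² (s(f) = (2*f)*f = 2*f²)
h(j, V) = 1/j (h(j, V) = (-1/(-1))/j = (-1*(-1))/j = 1/j)
(h(s(z(-5)), 0) + I)² = (1/(2*(-5)²) + 17)² = (1/(2*25) + 17)² = (1/50 + 17)² = (851/50)² = 724201/2500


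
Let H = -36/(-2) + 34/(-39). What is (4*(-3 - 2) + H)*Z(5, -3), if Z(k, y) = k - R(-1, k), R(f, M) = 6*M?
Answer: 2800/39 ≈ 71.795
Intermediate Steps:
Z(k, y) = -5*k (Z(k, y) = k - 6*k = -5*k)
H = 668/39 (H = -36*(-½) + 34*(-1/39) = 18 - 34/39 = 668/39 ≈ 17.128)
(4*(-3 - 2) + H)*Z(5, -3) = (4*(-3 - 2) + 668/39)*(-5*5) = (4*(-5) + 668/39)*(-25) = (-20 + 668/39)*(-25) = -112/39*(-25) = 2800/39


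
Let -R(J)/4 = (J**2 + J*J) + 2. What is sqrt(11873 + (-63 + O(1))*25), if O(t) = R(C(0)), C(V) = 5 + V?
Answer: sqrt(5098) ≈ 71.400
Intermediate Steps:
R(J) = -8 - 8*J**2 (R(J) = -4*((J**2 + J*J) + 2) = -4*((J**2 + J**2) + 2) = -4*(2*J**2 + 2) = -4*(2 + 2*J**2) = -8 - 8*J**2)
O(t) = -208 (O(t) = -8 - 8*(5 + 0)**2 = -8 - 8*5**2 = -8 - 8*25 = -8 - 200 = -208)
sqrt(11873 + (-63 + O(1))*25) = sqrt(11873 + (-63 - 208)*25) = sqrt(11873 - 271*25) = sqrt(11873 - 6775) = sqrt(5098)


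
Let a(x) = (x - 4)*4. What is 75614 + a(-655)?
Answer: 72978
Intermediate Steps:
a(x) = -16 + 4*x (a(x) = (-4 + x)*4 = -16 + 4*x)
75614 + a(-655) = 75614 + (-16 + 4*(-655)) = 75614 + (-16 - 2620) = 75614 - 2636 = 72978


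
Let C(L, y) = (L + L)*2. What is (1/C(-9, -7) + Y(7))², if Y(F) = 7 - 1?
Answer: 46225/1296 ≈ 35.667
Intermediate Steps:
C(L, y) = 4*L (C(L, y) = (2*L)*2 = 4*L)
Y(F) = 6
(1/C(-9, -7) + Y(7))² = (1/(4*(-9)) + 6)² = (1/(-36) + 6)² = (-1/36 + 6)² = (215/36)² = 46225/1296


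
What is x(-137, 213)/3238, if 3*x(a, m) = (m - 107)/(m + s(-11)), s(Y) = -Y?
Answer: 53/1087968 ≈ 4.8715e-5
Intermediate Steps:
x(a, m) = (-107 + m)/(3*(11 + m)) (x(a, m) = ((m - 107)/(m - 1*(-11)))/3 = ((-107 + m)/(m + 11))/3 = ((-107 + m)/(11 + m))/3 = (-107 + m)/(3*(11 + m)))
x(-137, 213)/3238 = ((-107 + 213)/(3*(11 + 213)))/3238 = ((⅓)*106/224)*(1/3238) = ((⅓)*(1/224)*106)*(1/3238) = (53/336)*(1/3238) = 53/1087968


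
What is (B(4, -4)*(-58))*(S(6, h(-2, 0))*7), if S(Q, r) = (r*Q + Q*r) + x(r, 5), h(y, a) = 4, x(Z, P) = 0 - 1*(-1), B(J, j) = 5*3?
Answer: -298410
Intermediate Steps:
B(J, j) = 15
x(Z, P) = 1 (x(Z, P) = 0 + 1 = 1)
S(Q, r) = 1 + 2*Q*r (S(Q, r) = (r*Q + Q*r) + 1 = (Q*r + Q*r) + 1 = 2*Q*r + 1 = 1 + 2*Q*r)
(B(4, -4)*(-58))*(S(6, h(-2, 0))*7) = (15*(-58))*((1 + 2*6*4)*7) = -870*(1 + 48)*7 = -42630*7 = -870*343 = -298410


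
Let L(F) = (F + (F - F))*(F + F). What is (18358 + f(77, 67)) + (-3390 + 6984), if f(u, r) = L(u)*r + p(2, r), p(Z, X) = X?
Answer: 816505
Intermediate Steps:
L(F) = 2*F**2 (L(F) = (F + 0)*(2*F) = F*(2*F) = 2*F**2)
f(u, r) = r + 2*r*u**2 (f(u, r) = (2*u**2)*r + r = 2*r*u**2 + r = r + 2*r*u**2)
(18358 + f(77, 67)) + (-3390 + 6984) = (18358 + 67*(1 + 2*77**2)) + (-3390 + 6984) = (18358 + 67*(1 + 2*5929)) + 3594 = (18358 + 67*(1 + 11858)) + 3594 = (18358 + 67*11859) + 3594 = (18358 + 794553) + 3594 = 812911 + 3594 = 816505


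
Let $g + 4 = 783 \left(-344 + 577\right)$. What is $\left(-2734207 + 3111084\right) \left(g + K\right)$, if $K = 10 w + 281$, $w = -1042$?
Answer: $64934399592$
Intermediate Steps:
$K = -10139$ ($K = 10 \left(-1042\right) + 281 = -10420 + 281 = -10139$)
$g = 182435$ ($g = -4 + 783 \left(-344 + 577\right) = -4 + 783 \cdot 233 = -4 + 182439 = 182435$)
$\left(-2734207 + 3111084\right) \left(g + K\right) = \left(-2734207 + 3111084\right) \left(182435 - 10139\right) = 376877 \cdot 172296 = 64934399592$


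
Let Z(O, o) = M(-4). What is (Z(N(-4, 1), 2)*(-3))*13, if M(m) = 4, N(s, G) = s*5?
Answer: -156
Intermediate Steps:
N(s, G) = 5*s
Z(O, o) = 4
(Z(N(-4, 1), 2)*(-3))*13 = (4*(-3))*13 = -12*13 = -156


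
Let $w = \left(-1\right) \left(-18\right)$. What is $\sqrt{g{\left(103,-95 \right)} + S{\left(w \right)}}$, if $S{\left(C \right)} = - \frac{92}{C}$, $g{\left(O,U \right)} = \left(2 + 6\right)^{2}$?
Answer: $\frac{\sqrt{530}}{3} \approx 7.6739$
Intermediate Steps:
$g{\left(O,U \right)} = 64$ ($g{\left(O,U \right)} = 8^{2} = 64$)
$w = 18$
$\sqrt{g{\left(103,-95 \right)} + S{\left(w \right)}} = \sqrt{64 - \frac{92}{18}} = \sqrt{64 - \frac{46}{9}} = \sqrt{\frac{530}{9}} = \frac{\sqrt{530}}{3}$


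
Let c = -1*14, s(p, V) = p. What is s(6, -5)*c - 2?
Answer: -86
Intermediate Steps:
c = -14
s(6, -5)*c - 2 = 6*(-14) - 2 = -84 - 2 = -86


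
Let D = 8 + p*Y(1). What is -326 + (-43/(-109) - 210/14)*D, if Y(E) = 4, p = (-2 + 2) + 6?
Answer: -86478/109 ≈ -793.38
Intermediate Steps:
p = 6 (p = 0 + 6 = 6)
D = 32 (D = 8 + 6*4 = 8 + 24 = 32)
-326 + (-43/(-109) - 210/14)*D = -326 + (-43/(-109) - 210/14)*32 = -326 + (-43*(-1/109) - 210*1/14)*32 = -326 + (43/109 - 15)*32 = -326 - 1592/109*32 = -326 - 50944/109 = -86478/109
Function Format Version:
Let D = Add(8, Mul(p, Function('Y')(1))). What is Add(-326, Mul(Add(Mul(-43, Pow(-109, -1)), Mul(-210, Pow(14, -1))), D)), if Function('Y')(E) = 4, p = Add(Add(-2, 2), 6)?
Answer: Rational(-86478, 109) ≈ -793.38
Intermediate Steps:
p = 6 (p = Add(0, 6) = 6)
D = 32 (D = Add(8, Mul(6, 4)) = Add(8, 24) = 32)
Add(-326, Mul(Add(Mul(-43, Pow(-109, -1)), Mul(-210, Pow(14, -1))), D)) = Add(-326, Mul(Add(Mul(-43, Pow(-109, -1)), Mul(-210, Pow(14, -1))), 32)) = Add(-326, Mul(Add(Mul(-43, Rational(-1, 109)), Mul(-210, Rational(1, 14))), 32)) = Add(-326, Mul(Add(Rational(43, 109), -15), 32)) = Add(-326, Mul(Rational(-1592, 109), 32)) = Add(-326, Rational(-50944, 109)) = Rational(-86478, 109)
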